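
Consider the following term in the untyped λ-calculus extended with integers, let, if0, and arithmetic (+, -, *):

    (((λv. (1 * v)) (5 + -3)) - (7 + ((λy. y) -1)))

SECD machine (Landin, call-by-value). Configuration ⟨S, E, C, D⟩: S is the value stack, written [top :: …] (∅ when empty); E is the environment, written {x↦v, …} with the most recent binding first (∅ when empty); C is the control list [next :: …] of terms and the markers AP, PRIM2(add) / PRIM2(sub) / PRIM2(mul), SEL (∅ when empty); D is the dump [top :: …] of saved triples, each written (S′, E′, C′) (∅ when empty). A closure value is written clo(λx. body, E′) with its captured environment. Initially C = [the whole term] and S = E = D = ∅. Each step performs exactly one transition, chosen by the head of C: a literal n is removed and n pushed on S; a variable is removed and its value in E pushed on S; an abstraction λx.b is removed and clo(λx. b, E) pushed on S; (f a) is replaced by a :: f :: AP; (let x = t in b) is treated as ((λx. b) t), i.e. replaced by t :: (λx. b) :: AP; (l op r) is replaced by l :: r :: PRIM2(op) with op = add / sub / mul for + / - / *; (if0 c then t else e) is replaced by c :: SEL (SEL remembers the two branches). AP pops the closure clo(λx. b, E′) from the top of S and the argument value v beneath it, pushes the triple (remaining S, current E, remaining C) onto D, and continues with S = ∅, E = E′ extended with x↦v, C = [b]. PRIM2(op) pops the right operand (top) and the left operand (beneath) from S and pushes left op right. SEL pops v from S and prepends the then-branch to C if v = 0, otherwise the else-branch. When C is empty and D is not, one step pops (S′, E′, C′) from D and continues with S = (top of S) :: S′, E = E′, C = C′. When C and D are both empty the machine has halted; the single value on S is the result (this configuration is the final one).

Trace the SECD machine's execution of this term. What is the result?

[0] <S=∅, E=∅, C=[(((λv. (1 * v)) (5 + -3)) - (7 + ((λy. y) -1)))], D=∅>
[1] <S=∅, E=∅, C=[((λv. (1 * v)) (5 + -3)) :: (7 + ((λy. y) -1)) :: PRIM2(sub)], D=∅>
[2] <S=∅, E=∅, C=[(5 + -3) :: (λv. (1 * v)) :: AP :: (7 + ((λy. y) -1)) :: PRIM2(sub)], D=∅>
[3] <S=∅, E=∅, C=[5 :: -3 :: PRIM2(add) :: (λv. (1 * v)) :: AP :: (7 + ((λy. y) -1)) :: PRIM2(sub)], D=∅>
[4] <S=[5], E=∅, C=[-3 :: PRIM2(add) :: (λv. (1 * v)) :: AP :: (7 + ((λy. y) -1)) :: PRIM2(sub)], D=∅>
[5] <S=[-3 :: 5], E=∅, C=[PRIM2(add) :: (λv. (1 * v)) :: AP :: (7 + ((λy. y) -1)) :: PRIM2(sub)], D=∅>
[6] <S=[2], E=∅, C=[(λv. (1 * v)) :: AP :: (7 + ((λy. y) -1)) :: PRIM2(sub)], D=∅>
[7] <S=[clo(λv. (1 * v), ∅) :: 2], E=∅, C=[AP :: (7 + ((λy. y) -1)) :: PRIM2(sub)], D=∅>
[8] <S=∅, E={v↦2}, C=[(1 * v)], D=[(∅, ∅, [(7 + ((λy. y) -1)) :: PRIM2(sub)])]>
[9] <S=∅, E={v↦2}, C=[1 :: v :: PRIM2(mul)], D=[(∅, ∅, [(7 + ((λy. y) -1)) :: PRIM2(sub)])]>
[10] <S=[1], E={v↦2}, C=[v :: PRIM2(mul)], D=[(∅, ∅, [(7 + ((λy. y) -1)) :: PRIM2(sub)])]>
[11] <S=[2 :: 1], E={v↦2}, C=[PRIM2(mul)], D=[(∅, ∅, [(7 + ((λy. y) -1)) :: PRIM2(sub)])]>
[12] <S=[2], E={v↦2}, C=∅, D=[(∅, ∅, [(7 + ((λy. y) -1)) :: PRIM2(sub)])]>
[13] <S=[2], E=∅, C=[(7 + ((λy. y) -1)) :: PRIM2(sub)], D=∅>
[14] <S=[2], E=∅, C=[7 :: ((λy. y) -1) :: PRIM2(add) :: PRIM2(sub)], D=∅>
[15] <S=[7 :: 2], E=∅, C=[((λy. y) -1) :: PRIM2(add) :: PRIM2(sub)], D=∅>
[16] <S=[7 :: 2], E=∅, C=[-1 :: (λy. y) :: AP :: PRIM2(add) :: PRIM2(sub)], D=∅>
[17] <S=[-1 :: 7 :: 2], E=∅, C=[(λy. y) :: AP :: PRIM2(add) :: PRIM2(sub)], D=∅>
[18] <S=[clo(λy. y, ∅) :: -1 :: 7 :: 2], E=∅, C=[AP :: PRIM2(add) :: PRIM2(sub)], D=∅>
[19] <S=∅, E={y↦-1}, C=[y], D=[([7 :: 2], ∅, [PRIM2(add) :: PRIM2(sub)])]>
[20] <S=[-1], E={y↦-1}, C=∅, D=[([7 :: 2], ∅, [PRIM2(add) :: PRIM2(sub)])]>
[21] <S=[-1 :: 7 :: 2], E=∅, C=[PRIM2(add) :: PRIM2(sub)], D=∅>
[22] <S=[6 :: 2], E=∅, C=[PRIM2(sub)], D=∅>
[23] <S=[-4], E=∅, C=∅, D=∅>
→ final value -4

Answer: -4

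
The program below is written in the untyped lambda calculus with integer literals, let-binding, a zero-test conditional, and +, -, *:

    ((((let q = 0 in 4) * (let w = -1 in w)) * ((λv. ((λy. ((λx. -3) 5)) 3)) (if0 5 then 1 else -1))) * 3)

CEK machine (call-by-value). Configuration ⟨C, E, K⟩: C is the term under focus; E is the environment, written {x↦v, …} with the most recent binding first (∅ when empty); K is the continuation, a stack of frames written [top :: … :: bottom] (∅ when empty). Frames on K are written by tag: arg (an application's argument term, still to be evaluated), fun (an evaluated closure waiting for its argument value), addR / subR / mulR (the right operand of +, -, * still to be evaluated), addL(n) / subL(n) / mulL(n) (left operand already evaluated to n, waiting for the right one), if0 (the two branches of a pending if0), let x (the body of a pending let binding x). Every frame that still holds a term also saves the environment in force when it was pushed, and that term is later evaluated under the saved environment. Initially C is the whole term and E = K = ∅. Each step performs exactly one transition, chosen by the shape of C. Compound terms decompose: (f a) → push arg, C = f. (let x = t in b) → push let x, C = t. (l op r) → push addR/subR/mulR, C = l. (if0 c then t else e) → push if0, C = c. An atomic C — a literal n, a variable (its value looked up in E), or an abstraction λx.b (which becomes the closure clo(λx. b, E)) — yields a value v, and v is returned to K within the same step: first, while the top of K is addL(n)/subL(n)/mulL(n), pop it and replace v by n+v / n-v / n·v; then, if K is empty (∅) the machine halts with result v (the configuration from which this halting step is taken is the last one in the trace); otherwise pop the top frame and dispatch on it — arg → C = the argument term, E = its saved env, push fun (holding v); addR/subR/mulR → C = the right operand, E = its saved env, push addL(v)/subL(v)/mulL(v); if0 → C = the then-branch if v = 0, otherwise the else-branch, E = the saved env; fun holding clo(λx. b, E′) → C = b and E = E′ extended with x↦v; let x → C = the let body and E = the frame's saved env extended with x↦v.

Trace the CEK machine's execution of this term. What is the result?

[0] <C=((((let q = 0 in 4) * (let w = -1 in w)) * ((λv. ((λy. ((λx. -3) 5)) 3)) (if0 5 then 1 else -1))) * 3), E=∅, K=∅>
[1] <C=(((let q = 0 in 4) * (let w = -1 in w)) * ((λv. ((λy. ((λx. -3) 5)) 3)) (if0 5 then 1 else -1))), E=∅, K=[mulR]>
[2] <C=((let q = 0 in 4) * (let w = -1 in w)), E=∅, K=[mulR :: mulR]>
[3] <C=(let q = 0 in 4), E=∅, K=[mulR :: mulR :: mulR]>
[4] <C=0, E=∅, K=[let q :: mulR :: mulR :: mulR]>
[5] <C=4, E={q↦0}, K=[mulR :: mulR :: mulR]>
[6] <C=(let w = -1 in w), E=∅, K=[mulL(4) :: mulR :: mulR]>
[7] <C=-1, E=∅, K=[let w :: mulL(4) :: mulR :: mulR]>
[8] <C=w, E={w↦-1}, K=[mulL(4) :: mulR :: mulR]>
[9] <C=((λv. ((λy. ((λx. -3) 5)) 3)) (if0 5 then 1 else -1)), E=∅, K=[mulL(-4) :: mulR]>
[10] <C=(λv. ((λy. ((λx. -3) 5)) 3)), E=∅, K=[arg :: mulL(-4) :: mulR]>
[11] <C=(if0 5 then 1 else -1), E=∅, K=[fun :: mulL(-4) :: mulR]>
[12] <C=5, E=∅, K=[if0 :: fun :: mulL(-4) :: mulR]>
[13] <C=-1, E=∅, K=[fun :: mulL(-4) :: mulR]>
[14] <C=((λy. ((λx. -3) 5)) 3), E={v↦-1}, K=[mulL(-4) :: mulR]>
[15] <C=(λy. ((λx. -3) 5)), E={v↦-1}, K=[arg :: mulL(-4) :: mulR]>
[16] <C=3, E={v↦-1}, K=[fun :: mulL(-4) :: mulR]>
[17] <C=((λx. -3) 5), E={y↦3, v↦-1}, K=[mulL(-4) :: mulR]>
[18] <C=(λx. -3), E={y↦3, v↦-1}, K=[arg :: mulL(-4) :: mulR]>
[19] <C=5, E={y↦3, v↦-1}, K=[fun :: mulL(-4) :: mulR]>
[20] <C=-3, E={x↦5, y↦3, v↦-1}, K=[mulL(-4) :: mulR]>
[21] <C=3, E=∅, K=[mulL(12)]>
→ final value 36

Answer: 36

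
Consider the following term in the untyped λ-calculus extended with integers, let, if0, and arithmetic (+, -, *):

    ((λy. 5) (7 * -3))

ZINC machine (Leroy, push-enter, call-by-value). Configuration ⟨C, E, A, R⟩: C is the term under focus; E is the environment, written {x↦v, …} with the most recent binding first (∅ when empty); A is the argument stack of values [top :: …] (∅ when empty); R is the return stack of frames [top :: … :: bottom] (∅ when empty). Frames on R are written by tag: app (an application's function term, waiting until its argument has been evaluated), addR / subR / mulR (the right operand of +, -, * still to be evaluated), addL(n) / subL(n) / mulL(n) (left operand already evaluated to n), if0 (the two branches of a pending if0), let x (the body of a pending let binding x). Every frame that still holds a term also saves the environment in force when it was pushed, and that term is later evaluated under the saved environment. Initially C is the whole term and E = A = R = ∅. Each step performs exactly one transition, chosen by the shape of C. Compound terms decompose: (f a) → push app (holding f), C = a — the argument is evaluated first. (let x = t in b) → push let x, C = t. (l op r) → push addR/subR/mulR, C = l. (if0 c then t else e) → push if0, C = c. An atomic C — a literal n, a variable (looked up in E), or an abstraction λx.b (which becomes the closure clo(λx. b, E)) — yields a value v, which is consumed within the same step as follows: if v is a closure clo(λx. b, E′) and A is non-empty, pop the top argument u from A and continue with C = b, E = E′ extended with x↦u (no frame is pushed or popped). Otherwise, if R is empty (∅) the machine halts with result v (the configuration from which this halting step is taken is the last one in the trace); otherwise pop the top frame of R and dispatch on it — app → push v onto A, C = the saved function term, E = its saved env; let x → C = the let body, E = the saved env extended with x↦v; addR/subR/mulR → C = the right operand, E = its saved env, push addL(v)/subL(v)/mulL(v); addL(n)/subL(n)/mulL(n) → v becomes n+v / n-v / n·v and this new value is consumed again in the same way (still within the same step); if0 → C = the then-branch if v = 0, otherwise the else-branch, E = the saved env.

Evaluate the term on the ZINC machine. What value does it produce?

Answer: 5

Execution trace:
t=0: [C=((λy. 5) (7 * -3)) | E=∅ | A=∅ | R=∅]
t=1: [C=(7 * -3) | E=∅ | A=∅ | R=[app]]
t=2: [C=7 | E=∅ | A=∅ | R=[mulR :: app]]
t=3: [C=-3 | E=∅ | A=∅ | R=[mulL(7) :: app]]
t=4: [C=(λy. 5) | E=∅ | A=[-21] | R=∅]
t=5: [C=5 | E={y↦-21} | A=∅ | R=∅]
→ final value 5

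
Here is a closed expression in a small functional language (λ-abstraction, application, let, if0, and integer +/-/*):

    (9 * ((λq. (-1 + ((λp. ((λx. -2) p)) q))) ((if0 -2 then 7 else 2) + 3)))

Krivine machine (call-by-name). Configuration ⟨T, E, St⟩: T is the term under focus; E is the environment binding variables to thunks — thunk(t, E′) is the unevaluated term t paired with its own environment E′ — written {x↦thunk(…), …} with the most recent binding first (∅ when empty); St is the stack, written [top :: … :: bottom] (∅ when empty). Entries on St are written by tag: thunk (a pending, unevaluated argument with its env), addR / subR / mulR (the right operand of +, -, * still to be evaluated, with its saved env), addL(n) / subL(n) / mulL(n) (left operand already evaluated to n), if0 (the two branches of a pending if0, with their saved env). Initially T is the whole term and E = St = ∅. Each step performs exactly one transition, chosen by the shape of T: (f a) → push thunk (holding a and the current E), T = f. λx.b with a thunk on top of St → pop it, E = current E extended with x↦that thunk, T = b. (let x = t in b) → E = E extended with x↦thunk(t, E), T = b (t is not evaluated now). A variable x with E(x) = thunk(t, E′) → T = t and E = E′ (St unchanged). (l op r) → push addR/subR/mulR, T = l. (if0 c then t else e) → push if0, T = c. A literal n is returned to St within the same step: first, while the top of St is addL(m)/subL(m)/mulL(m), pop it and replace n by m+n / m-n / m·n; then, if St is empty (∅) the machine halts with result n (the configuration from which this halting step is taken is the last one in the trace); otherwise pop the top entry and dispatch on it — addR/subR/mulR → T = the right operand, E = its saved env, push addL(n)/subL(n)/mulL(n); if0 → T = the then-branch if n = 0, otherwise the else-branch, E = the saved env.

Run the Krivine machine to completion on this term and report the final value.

Answer: -27

Machine steps:
t=0: <T=(9 * ((λq. (-1 + ((λp. ((λx. -2) p)) q))) ((if0 -2 then 7 else 2) + 3))), E=∅, St=∅>
t=1: <T=9, E=∅, St=[mulR]>
t=2: <T=((λq. (-1 + ((λp. ((λx. -2) p)) q))) ((if0 -2 then 7 else 2) + 3)), E=∅, St=[mulL(9)]>
t=3: <T=(λq. (-1 + ((λp. ((λx. -2) p)) q))), E=∅, St=[thunk :: mulL(9)]>
t=4: <T=(-1 + ((λp. ((λx. -2) p)) q)), E={q↦thunk(((if0 -2 then 7 else 2) + 3), ∅)}, St=[mulL(9)]>
t=5: <T=-1, E={q↦thunk(((if0 -2 then 7 else 2) + 3), ∅)}, St=[addR :: mulL(9)]>
t=6: <T=((λp. ((λx. -2) p)) q), E={q↦thunk(((if0 -2 then 7 else 2) + 3), ∅)}, St=[addL(-1) :: mulL(9)]>
t=7: <T=(λp. ((λx. -2) p)), E={q↦thunk(((if0 -2 then 7 else 2) + 3), ∅)}, St=[thunk :: addL(-1) :: mulL(9)]>
t=8: <T=((λx. -2) p), E={p↦thunk(q, {q↦thunk(((if0 -2 then 7 else 2) + 3), ∅)}), q↦thunk(((if0 -2 then 7 else 2) + 3), ∅)}, St=[addL(-1) :: mulL(9)]>
t=9: <T=(λx. -2), E={p↦thunk(q, {q↦thunk(((if0 -2 then 7 else 2) + 3), ∅)}), q↦thunk(((if0 -2 then 7 else 2) + 3), ∅)}, St=[thunk :: addL(-1) :: mulL(9)]>
t=10: <T=-2, E={x↦thunk(p, {p↦thunk(q, {q↦thunk(((if0 -2 then 7 else 2) + 3), ∅)}), q↦thunk(((if0 -2 then 7 else 2) + 3), ∅)}), p↦thunk(q, {q↦thunk(((if0 -2 then 7 else 2) + 3), ∅)}), q↦thunk(((if0 -2 then 7 else 2) + 3), ∅)}, St=[addL(-1) :: mulL(9)]>
→ final value -27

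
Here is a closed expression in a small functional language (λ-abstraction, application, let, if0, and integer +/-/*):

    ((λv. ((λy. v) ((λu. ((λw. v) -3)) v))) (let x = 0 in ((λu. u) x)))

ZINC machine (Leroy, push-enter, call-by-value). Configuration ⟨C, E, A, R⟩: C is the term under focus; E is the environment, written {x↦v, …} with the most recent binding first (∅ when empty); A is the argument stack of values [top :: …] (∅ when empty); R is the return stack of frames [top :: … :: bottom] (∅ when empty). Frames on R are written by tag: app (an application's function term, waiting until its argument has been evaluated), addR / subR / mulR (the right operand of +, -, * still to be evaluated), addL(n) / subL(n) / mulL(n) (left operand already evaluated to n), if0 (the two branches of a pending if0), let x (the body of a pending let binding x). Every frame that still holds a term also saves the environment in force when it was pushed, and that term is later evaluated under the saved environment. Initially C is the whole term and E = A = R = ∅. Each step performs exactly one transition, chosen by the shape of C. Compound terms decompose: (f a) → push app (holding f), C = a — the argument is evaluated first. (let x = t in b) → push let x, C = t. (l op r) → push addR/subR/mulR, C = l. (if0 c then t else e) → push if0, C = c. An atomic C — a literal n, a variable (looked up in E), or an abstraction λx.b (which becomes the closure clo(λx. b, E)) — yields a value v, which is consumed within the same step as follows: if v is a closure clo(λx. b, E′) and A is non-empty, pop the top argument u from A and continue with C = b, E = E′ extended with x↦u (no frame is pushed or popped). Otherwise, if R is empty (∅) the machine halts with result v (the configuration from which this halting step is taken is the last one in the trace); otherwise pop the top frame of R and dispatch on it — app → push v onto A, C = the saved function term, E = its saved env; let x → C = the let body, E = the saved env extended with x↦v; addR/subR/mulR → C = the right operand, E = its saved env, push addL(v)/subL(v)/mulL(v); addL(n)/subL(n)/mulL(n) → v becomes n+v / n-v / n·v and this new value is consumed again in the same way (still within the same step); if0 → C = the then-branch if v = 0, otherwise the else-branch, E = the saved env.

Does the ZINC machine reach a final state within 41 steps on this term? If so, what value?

t=0: [C=((λv. ((λy. v) ((λu. ((λw. v) -3)) v))) (let x = 0 in ((λu. u) x))) | E=∅ | A=∅ | R=∅]
t=1: [C=(let x = 0 in ((λu. u) x)) | E=∅ | A=∅ | R=[app]]
t=2: [C=0 | E=∅ | A=∅ | R=[let x :: app]]
t=3: [C=((λu. u) x) | E={x↦0} | A=∅ | R=[app]]
t=4: [C=x | E={x↦0} | A=∅ | R=[app :: app]]
t=5: [C=(λu. u) | E={x↦0} | A=[0] | R=[app]]
t=6: [C=u | E={u↦0, x↦0} | A=∅ | R=[app]]
t=7: [C=(λv. ((λy. v) ((λu. ((λw. v) -3)) v))) | E=∅ | A=[0] | R=∅]
t=8: [C=((λy. v) ((λu. ((λw. v) -3)) v)) | E={v↦0} | A=∅ | R=∅]
t=9: [C=((λu. ((λw. v) -3)) v) | E={v↦0} | A=∅ | R=[app]]
t=10: [C=v | E={v↦0} | A=∅ | R=[app :: app]]
t=11: [C=(λu. ((λw. v) -3)) | E={v↦0} | A=[0] | R=[app]]
t=12: [C=((λw. v) -3) | E={u↦0, v↦0} | A=∅ | R=[app]]
t=13: [C=-3 | E={u↦0, v↦0} | A=∅ | R=[app :: app]]
t=14: [C=(λw. v) | E={u↦0, v↦0} | A=[-3] | R=[app]]
t=15: [C=v | E={w↦-3, u↦0, v↦0} | A=∅ | R=[app]]
t=16: [C=(λy. v) | E={v↦0} | A=[0] | R=∅]
t=17: [C=v | E={y↦0, v↦0} | A=∅ | R=∅]
→ final value 0

Answer: 0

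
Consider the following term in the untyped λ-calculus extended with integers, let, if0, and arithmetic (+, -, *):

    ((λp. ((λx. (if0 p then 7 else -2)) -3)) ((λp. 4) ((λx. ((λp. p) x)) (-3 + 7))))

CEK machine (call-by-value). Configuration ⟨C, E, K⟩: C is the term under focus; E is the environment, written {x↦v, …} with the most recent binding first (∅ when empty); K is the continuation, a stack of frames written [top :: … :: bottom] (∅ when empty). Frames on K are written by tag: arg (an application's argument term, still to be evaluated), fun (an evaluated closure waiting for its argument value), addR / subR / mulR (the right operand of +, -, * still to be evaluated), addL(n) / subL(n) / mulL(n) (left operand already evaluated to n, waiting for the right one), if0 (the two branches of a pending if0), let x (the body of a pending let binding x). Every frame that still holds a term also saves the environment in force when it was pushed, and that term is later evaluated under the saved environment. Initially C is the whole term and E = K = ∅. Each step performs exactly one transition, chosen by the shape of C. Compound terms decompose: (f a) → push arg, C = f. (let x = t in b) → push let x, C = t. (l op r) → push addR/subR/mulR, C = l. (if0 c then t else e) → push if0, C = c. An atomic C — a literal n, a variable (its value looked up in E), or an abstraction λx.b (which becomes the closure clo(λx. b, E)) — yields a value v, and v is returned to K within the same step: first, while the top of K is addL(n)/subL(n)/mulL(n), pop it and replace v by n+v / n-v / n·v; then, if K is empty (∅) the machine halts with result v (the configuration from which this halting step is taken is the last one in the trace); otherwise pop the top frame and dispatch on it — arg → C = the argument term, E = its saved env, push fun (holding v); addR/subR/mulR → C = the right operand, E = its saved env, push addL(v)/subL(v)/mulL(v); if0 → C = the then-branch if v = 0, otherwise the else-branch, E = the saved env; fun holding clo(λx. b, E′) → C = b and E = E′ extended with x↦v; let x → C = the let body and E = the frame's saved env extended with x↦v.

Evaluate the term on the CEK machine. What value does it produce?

Answer: -2

Machine steps:
t=0: <C=((λp. ((λx. (if0 p then 7 else -2)) -3)) ((λp. 4) ((λx. ((λp. p) x)) (-3 + 7)))), E=∅, K=∅>
t=1: <C=(λp. ((λx. (if0 p then 7 else -2)) -3)), E=∅, K=[arg]>
t=2: <C=((λp. 4) ((λx. ((λp. p) x)) (-3 + 7))), E=∅, K=[fun]>
t=3: <C=(λp. 4), E=∅, K=[arg :: fun]>
t=4: <C=((λx. ((λp. p) x)) (-3 + 7)), E=∅, K=[fun :: fun]>
t=5: <C=(λx. ((λp. p) x)), E=∅, K=[arg :: fun :: fun]>
t=6: <C=(-3 + 7), E=∅, K=[fun :: fun :: fun]>
t=7: <C=-3, E=∅, K=[addR :: fun :: fun :: fun]>
t=8: <C=7, E=∅, K=[addL(-3) :: fun :: fun :: fun]>
t=9: <C=((λp. p) x), E={x↦4}, K=[fun :: fun]>
t=10: <C=(λp. p), E={x↦4}, K=[arg :: fun :: fun]>
t=11: <C=x, E={x↦4}, K=[fun :: fun :: fun]>
t=12: <C=p, E={p↦4, x↦4}, K=[fun :: fun]>
t=13: <C=4, E={p↦4}, K=[fun]>
t=14: <C=((λx. (if0 p then 7 else -2)) -3), E={p↦4}, K=∅>
t=15: <C=(λx. (if0 p then 7 else -2)), E={p↦4}, K=[arg]>
t=16: <C=-3, E={p↦4}, K=[fun]>
t=17: <C=(if0 p then 7 else -2), E={x↦-3, p↦4}, K=∅>
t=18: <C=p, E={x↦-3, p↦4}, K=[if0]>
t=19: <C=-2, E={x↦-3, p↦4}, K=∅>
→ final value -2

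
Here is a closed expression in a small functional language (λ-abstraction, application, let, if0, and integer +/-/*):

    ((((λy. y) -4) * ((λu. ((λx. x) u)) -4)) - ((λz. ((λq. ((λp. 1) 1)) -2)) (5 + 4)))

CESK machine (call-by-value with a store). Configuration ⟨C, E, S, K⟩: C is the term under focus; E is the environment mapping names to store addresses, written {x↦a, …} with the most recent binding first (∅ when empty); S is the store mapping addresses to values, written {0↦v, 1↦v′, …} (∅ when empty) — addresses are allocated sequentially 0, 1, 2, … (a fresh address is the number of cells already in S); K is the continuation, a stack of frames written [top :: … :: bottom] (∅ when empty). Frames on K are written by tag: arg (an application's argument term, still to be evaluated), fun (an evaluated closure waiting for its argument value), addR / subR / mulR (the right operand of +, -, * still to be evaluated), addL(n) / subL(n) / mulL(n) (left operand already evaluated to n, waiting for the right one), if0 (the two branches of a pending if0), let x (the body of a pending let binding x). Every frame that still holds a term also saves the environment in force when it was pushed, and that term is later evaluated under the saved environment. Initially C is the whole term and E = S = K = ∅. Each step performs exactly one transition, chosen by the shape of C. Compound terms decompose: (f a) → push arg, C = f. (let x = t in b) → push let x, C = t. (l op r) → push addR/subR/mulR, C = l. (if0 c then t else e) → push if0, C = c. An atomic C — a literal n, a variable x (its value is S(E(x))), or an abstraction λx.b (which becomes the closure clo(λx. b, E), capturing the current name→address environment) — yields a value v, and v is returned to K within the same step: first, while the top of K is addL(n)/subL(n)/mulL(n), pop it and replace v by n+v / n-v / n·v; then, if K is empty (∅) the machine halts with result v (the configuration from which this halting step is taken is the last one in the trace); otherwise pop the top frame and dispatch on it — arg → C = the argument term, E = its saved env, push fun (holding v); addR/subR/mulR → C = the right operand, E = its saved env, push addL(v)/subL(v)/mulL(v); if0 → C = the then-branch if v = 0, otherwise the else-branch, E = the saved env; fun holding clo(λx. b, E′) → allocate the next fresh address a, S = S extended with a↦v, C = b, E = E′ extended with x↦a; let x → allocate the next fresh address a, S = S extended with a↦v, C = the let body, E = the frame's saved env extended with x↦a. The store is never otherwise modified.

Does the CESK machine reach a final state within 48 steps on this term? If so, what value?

Answer: 15

Execution trace:
0. ⟨C=((((λy. y) -4) * ((λu. ((λx. x) u)) -4)) - ((λz. ((λq. ((λp. 1) 1)) -2)) (5 + 4))); E=∅; S=∅; K=∅⟩
1. ⟨C=(((λy. y) -4) * ((λu. ((λx. x) u)) -4)); E=∅; S=∅; K=[subR]⟩
2. ⟨C=((λy. y) -4); E=∅; S=∅; K=[mulR :: subR]⟩
3. ⟨C=(λy. y); E=∅; S=∅; K=[arg :: mulR :: subR]⟩
4. ⟨C=-4; E=∅; S=∅; K=[fun :: mulR :: subR]⟩
5. ⟨C=y; E={y↦0}; S={0↦-4}; K=[mulR :: subR]⟩
6. ⟨C=((λu. ((λx. x) u)) -4); E=∅; S={0↦-4}; K=[mulL(-4) :: subR]⟩
7. ⟨C=(λu. ((λx. x) u)); E=∅; S={0↦-4}; K=[arg :: mulL(-4) :: subR]⟩
8. ⟨C=-4; E=∅; S={0↦-4}; K=[fun :: mulL(-4) :: subR]⟩
9. ⟨C=((λx. x) u); E={u↦1}; S={0↦-4, 1↦-4}; K=[mulL(-4) :: subR]⟩
10. ⟨C=(λx. x); E={u↦1}; S={0↦-4, 1↦-4}; K=[arg :: mulL(-4) :: subR]⟩
11. ⟨C=u; E={u↦1}; S={0↦-4, 1↦-4}; K=[fun :: mulL(-4) :: subR]⟩
12. ⟨C=x; E={x↦2, u↦1}; S={0↦-4, 1↦-4, 2↦-4}; K=[mulL(-4) :: subR]⟩
13. ⟨C=((λz. ((λq. ((λp. 1) 1)) -2)) (5 + 4)); E=∅; S={0↦-4, 1↦-4, 2↦-4}; K=[subL(16)]⟩
14. ⟨C=(λz. ((λq. ((λp. 1) 1)) -2)); E=∅; S={0↦-4, 1↦-4, 2↦-4}; K=[arg :: subL(16)]⟩
15. ⟨C=(5 + 4); E=∅; S={0↦-4, 1↦-4, 2↦-4}; K=[fun :: subL(16)]⟩
16. ⟨C=5; E=∅; S={0↦-4, 1↦-4, 2↦-4}; K=[addR :: fun :: subL(16)]⟩
17. ⟨C=4; E=∅; S={0↦-4, 1↦-4, 2↦-4}; K=[addL(5) :: fun :: subL(16)]⟩
18. ⟨C=((λq. ((λp. 1) 1)) -2); E={z↦3}; S={0↦-4, 1↦-4, 2↦-4, 3↦9}; K=[subL(16)]⟩
19. ⟨C=(λq. ((λp. 1) 1)); E={z↦3}; S={0↦-4, 1↦-4, 2↦-4, 3↦9}; K=[arg :: subL(16)]⟩
20. ⟨C=-2; E={z↦3}; S={0↦-4, 1↦-4, 2↦-4, 3↦9}; K=[fun :: subL(16)]⟩
21. ⟨C=((λp. 1) 1); E={q↦4, z↦3}; S={0↦-4, 1↦-4, 2↦-4, 3↦9, 4↦-2}; K=[subL(16)]⟩
22. ⟨C=(λp. 1); E={q↦4, z↦3}; S={0↦-4, 1↦-4, 2↦-4, 3↦9, 4↦-2}; K=[arg :: subL(16)]⟩
23. ⟨C=1; E={q↦4, z↦3}; S={0↦-4, 1↦-4, 2↦-4, 3↦9, 4↦-2}; K=[fun :: subL(16)]⟩
24. ⟨C=1; E={p↦5, q↦4, z↦3}; S={0↦-4, 1↦-4, 2↦-4, 3↦9, 4↦-2, 5↦1}; K=[subL(16)]⟩
→ final value 15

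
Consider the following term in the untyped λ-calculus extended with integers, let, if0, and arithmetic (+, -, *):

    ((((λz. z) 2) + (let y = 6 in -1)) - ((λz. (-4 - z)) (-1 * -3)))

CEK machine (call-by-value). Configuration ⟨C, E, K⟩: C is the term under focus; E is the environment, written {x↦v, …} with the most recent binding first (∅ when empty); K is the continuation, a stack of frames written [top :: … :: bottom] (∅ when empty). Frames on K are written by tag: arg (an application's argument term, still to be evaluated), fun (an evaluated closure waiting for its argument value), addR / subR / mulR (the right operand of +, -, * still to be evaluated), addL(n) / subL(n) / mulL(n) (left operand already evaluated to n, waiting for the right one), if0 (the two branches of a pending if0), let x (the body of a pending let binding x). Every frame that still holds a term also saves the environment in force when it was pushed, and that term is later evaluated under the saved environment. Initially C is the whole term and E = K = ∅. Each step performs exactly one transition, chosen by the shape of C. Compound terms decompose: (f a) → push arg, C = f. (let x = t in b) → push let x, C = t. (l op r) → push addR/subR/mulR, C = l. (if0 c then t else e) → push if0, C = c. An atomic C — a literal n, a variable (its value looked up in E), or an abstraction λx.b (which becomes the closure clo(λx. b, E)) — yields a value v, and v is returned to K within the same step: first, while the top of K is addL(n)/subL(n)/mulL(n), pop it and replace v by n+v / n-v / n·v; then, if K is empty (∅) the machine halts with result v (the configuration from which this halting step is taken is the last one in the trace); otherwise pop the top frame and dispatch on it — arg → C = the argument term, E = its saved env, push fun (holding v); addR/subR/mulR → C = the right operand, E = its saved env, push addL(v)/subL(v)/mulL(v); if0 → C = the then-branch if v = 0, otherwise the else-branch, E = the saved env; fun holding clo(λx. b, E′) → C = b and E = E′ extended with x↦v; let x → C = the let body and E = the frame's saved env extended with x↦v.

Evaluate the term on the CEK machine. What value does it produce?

0. [C=((((λz. z) 2) + (let y = 6 in -1)) - ((λz. (-4 - z)) (-1 * -3))) | E=∅ | K=∅]
1. [C=(((λz. z) 2) + (let y = 6 in -1)) | E=∅ | K=[subR]]
2. [C=((λz. z) 2) | E=∅ | K=[addR :: subR]]
3. [C=(λz. z) | E=∅ | K=[arg :: addR :: subR]]
4. [C=2 | E=∅ | K=[fun :: addR :: subR]]
5. [C=z | E={z↦2} | K=[addR :: subR]]
6. [C=(let y = 6 in -1) | E=∅ | K=[addL(2) :: subR]]
7. [C=6 | E=∅ | K=[let y :: addL(2) :: subR]]
8. [C=-1 | E={y↦6} | K=[addL(2) :: subR]]
9. [C=((λz. (-4 - z)) (-1 * -3)) | E=∅ | K=[subL(1)]]
10. [C=(λz. (-4 - z)) | E=∅ | K=[arg :: subL(1)]]
11. [C=(-1 * -3) | E=∅ | K=[fun :: subL(1)]]
12. [C=-1 | E=∅ | K=[mulR :: fun :: subL(1)]]
13. [C=-3 | E=∅ | K=[mulL(-1) :: fun :: subL(1)]]
14. [C=(-4 - z) | E={z↦3} | K=[subL(1)]]
15. [C=-4 | E={z↦3} | K=[subR :: subL(1)]]
16. [C=z | E={z↦3} | K=[subL(-4) :: subL(1)]]
→ final value 8

Answer: 8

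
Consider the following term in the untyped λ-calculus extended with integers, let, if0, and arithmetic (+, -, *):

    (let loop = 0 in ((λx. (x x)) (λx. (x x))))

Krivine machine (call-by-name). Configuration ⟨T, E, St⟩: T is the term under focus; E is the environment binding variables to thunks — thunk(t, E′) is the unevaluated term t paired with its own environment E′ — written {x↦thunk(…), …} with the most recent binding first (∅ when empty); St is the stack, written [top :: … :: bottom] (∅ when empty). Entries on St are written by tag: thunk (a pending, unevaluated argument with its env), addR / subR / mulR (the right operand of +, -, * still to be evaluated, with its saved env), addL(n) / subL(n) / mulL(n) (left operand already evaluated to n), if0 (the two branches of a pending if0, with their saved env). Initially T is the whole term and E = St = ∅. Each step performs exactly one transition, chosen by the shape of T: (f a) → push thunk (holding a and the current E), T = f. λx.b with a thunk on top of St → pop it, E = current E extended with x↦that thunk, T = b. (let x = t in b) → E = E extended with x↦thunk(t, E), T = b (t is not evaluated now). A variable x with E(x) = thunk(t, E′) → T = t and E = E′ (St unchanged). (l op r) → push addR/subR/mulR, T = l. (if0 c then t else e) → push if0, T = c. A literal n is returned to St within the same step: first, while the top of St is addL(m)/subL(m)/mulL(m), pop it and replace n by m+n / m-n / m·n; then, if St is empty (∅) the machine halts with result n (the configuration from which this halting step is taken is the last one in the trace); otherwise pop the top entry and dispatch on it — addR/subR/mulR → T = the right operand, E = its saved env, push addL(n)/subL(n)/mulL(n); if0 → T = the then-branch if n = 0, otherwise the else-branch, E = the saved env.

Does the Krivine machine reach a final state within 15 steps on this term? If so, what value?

Answer: DIVERGES (no final state within 15 steps)

Derivation:
step 0: [T=(let loop = 0 in ((λx. (x x)) (λx. (x x)))) | E=∅ | St=∅]
step 1: [T=((λx. (x x)) (λx. (x x))) | E={loop↦thunk(0, ∅)} | St=∅]
step 2: [T=(λx. (x x)) | E={loop↦thunk(0, ∅)} | St=[thunk]]
step 3: [T=(x x) | E={x↦thunk((λx. (x x)), {loop↦thunk(0, ∅)}), loop↦thunk(0, ∅)} | St=∅]
step 4: [T=x | E={x↦thunk((λx. (x x)), {loop↦thunk(0, ∅)}), loop↦thunk(0, ∅)} | St=[thunk]]
step 5: [T=(λx. (x x)) | E={loop↦thunk(0, ∅)} | St=[thunk]]
step 6: [T=(x x) | E={x↦thunk(x, {x↦thunk((λx. (x x)), {loop↦thunk(0, ∅)}), loop↦thunk(0, ∅)}), loop↦thunk(0, ∅)} | St=∅]
step 7: [T=x | E={x↦thunk(x, {x↦thunk((λx. (x x)), {loop↦thunk(0, ∅)}), loop↦thunk(0, ∅)}), loop↦thunk(0, ∅)} | St=[thunk]]
step 8: [T=x | E={x↦thunk((λx. (x x)), {loop↦thunk(0, ∅)}), loop↦thunk(0, ∅)} | St=[thunk]]
step 9: [T=(λx. (x x)) | E={loop↦thunk(0, ∅)} | St=[thunk]]
step 10: [T=(x x) | E={x↦thunk(x, {x↦thunk(x, {x↦thunk((λx. (x x)), {loop↦thunk(0, ∅)}), loop↦thunk(0, ∅)}), loop↦thunk(0, ∅)}), loop↦thunk(0, ∅)} | St=∅]
step 11: [T=x | E={x↦thunk(x, {x↦thunk(x, {x↦thunk((λx. (x x)), {loop↦thunk(0, ∅)}), loop↦thunk(0, ∅)}), loop↦thunk(0, ∅)}), loop↦thunk(0, ∅)} | St=[thunk]]
step 12: [T=x | E={x↦thunk(x, {x↦thunk((λx. (x x)), {loop↦thunk(0, ∅)}), loop↦thunk(0, ∅)}), loop↦thunk(0, ∅)} | St=[thunk]]
step 13: [T=x | E={x↦thunk((λx. (x x)), {loop↦thunk(0, ∅)}), loop↦thunk(0, ∅)} | St=[thunk]]
step 14: [T=(λx. (x x)) | E={loop↦thunk(0, ∅)} | St=[thunk]]
step 15: [T=(x x) | E={x↦thunk(x, {x↦thunk(x, {x↦thunk(x, {x↦thunk((λx. (x x)), {loop↦thunk(0, ∅)}), loop↦thunk(0, ∅)}), loop↦thunk(0, ∅)}), loop↦thunk(0, ∅)}), loop↦thunk(0, ∅)} | St=∅]
→ 15 transitions taken and the configuration is still not final: no result within 15 steps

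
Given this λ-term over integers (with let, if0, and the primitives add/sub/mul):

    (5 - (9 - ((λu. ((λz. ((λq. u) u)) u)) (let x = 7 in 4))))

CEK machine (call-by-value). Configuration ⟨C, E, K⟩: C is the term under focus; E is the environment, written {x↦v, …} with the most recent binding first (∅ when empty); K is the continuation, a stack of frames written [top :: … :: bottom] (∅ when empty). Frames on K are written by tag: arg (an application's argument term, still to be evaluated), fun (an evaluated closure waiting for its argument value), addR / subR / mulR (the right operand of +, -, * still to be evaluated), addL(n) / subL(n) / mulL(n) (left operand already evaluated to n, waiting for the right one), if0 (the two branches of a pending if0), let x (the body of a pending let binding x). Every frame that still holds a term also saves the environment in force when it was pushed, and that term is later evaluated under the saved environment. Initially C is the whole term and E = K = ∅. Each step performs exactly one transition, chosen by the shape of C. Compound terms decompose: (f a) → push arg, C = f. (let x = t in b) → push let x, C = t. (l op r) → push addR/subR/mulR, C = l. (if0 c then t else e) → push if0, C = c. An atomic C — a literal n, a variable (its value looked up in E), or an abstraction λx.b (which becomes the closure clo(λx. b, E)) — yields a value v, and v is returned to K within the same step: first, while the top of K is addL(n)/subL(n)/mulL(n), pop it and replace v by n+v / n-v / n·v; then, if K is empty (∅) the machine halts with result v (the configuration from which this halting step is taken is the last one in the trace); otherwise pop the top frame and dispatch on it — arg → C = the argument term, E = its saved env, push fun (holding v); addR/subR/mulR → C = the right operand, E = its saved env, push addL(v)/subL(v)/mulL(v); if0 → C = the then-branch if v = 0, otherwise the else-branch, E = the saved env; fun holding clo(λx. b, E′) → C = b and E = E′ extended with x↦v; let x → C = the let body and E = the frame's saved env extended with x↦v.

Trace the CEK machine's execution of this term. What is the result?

Answer: 0

Execution trace:
0. <C=(5 - (9 - ((λu. ((λz. ((λq. u) u)) u)) (let x = 7 in 4)))), E=∅, K=∅>
1. <C=5, E=∅, K=[subR]>
2. <C=(9 - ((λu. ((λz. ((λq. u) u)) u)) (let x = 7 in 4))), E=∅, K=[subL(5)]>
3. <C=9, E=∅, K=[subR :: subL(5)]>
4. <C=((λu. ((λz. ((λq. u) u)) u)) (let x = 7 in 4)), E=∅, K=[subL(9) :: subL(5)]>
5. <C=(λu. ((λz. ((λq. u) u)) u)), E=∅, K=[arg :: subL(9) :: subL(5)]>
6. <C=(let x = 7 in 4), E=∅, K=[fun :: subL(9) :: subL(5)]>
7. <C=7, E=∅, K=[let x :: fun :: subL(9) :: subL(5)]>
8. <C=4, E={x↦7}, K=[fun :: subL(9) :: subL(5)]>
9. <C=((λz. ((λq. u) u)) u), E={u↦4}, K=[subL(9) :: subL(5)]>
10. <C=(λz. ((λq. u) u)), E={u↦4}, K=[arg :: subL(9) :: subL(5)]>
11. <C=u, E={u↦4}, K=[fun :: subL(9) :: subL(5)]>
12. <C=((λq. u) u), E={z↦4, u↦4}, K=[subL(9) :: subL(5)]>
13. <C=(λq. u), E={z↦4, u↦4}, K=[arg :: subL(9) :: subL(5)]>
14. <C=u, E={z↦4, u↦4}, K=[fun :: subL(9) :: subL(5)]>
15. <C=u, E={q↦4, z↦4, u↦4}, K=[subL(9) :: subL(5)]>
→ final value 0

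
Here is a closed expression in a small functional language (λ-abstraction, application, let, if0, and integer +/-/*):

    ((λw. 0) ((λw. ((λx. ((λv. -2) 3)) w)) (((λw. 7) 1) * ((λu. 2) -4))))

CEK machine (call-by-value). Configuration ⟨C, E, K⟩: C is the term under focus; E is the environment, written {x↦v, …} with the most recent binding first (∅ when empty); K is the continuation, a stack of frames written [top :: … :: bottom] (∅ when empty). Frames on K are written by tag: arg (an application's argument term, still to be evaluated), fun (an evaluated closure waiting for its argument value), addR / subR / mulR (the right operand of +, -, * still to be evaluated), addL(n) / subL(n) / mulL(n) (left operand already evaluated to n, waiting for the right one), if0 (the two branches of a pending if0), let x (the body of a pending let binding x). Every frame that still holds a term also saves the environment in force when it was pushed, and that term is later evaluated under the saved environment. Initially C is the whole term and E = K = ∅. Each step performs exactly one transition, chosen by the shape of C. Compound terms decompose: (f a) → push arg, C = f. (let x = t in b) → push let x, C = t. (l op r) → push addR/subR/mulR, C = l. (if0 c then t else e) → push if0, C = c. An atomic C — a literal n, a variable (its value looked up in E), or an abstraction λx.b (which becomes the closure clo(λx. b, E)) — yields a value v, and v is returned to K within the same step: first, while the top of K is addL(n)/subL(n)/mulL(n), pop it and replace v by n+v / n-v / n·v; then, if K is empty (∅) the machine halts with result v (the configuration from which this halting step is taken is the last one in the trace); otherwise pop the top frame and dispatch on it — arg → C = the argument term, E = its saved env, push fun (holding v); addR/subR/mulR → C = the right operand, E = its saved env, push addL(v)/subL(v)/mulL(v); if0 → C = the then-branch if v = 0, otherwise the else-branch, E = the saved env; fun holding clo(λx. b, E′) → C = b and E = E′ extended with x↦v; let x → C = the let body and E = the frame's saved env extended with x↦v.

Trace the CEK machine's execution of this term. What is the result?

[0] [C=((λw. 0) ((λw. ((λx. ((λv. -2) 3)) w)) (((λw. 7) 1) * ((λu. 2) -4)))) | E=∅ | K=∅]
[1] [C=(λw. 0) | E=∅ | K=[arg]]
[2] [C=((λw. ((λx. ((λv. -2) 3)) w)) (((λw. 7) 1) * ((λu. 2) -4))) | E=∅ | K=[fun]]
[3] [C=(λw. ((λx. ((λv. -2) 3)) w)) | E=∅ | K=[arg :: fun]]
[4] [C=(((λw. 7) 1) * ((λu. 2) -4)) | E=∅ | K=[fun :: fun]]
[5] [C=((λw. 7) 1) | E=∅ | K=[mulR :: fun :: fun]]
[6] [C=(λw. 7) | E=∅ | K=[arg :: mulR :: fun :: fun]]
[7] [C=1 | E=∅ | K=[fun :: mulR :: fun :: fun]]
[8] [C=7 | E={w↦1} | K=[mulR :: fun :: fun]]
[9] [C=((λu. 2) -4) | E=∅ | K=[mulL(7) :: fun :: fun]]
[10] [C=(λu. 2) | E=∅ | K=[arg :: mulL(7) :: fun :: fun]]
[11] [C=-4 | E=∅ | K=[fun :: mulL(7) :: fun :: fun]]
[12] [C=2 | E={u↦-4} | K=[mulL(7) :: fun :: fun]]
[13] [C=((λx. ((λv. -2) 3)) w) | E={w↦14} | K=[fun]]
[14] [C=(λx. ((λv. -2) 3)) | E={w↦14} | K=[arg :: fun]]
[15] [C=w | E={w↦14} | K=[fun :: fun]]
[16] [C=((λv. -2) 3) | E={x↦14, w↦14} | K=[fun]]
[17] [C=(λv. -2) | E={x↦14, w↦14} | K=[arg :: fun]]
[18] [C=3 | E={x↦14, w↦14} | K=[fun :: fun]]
[19] [C=-2 | E={v↦3, x↦14, w↦14} | K=[fun]]
[20] [C=0 | E={w↦-2} | K=∅]
→ final value 0

Answer: 0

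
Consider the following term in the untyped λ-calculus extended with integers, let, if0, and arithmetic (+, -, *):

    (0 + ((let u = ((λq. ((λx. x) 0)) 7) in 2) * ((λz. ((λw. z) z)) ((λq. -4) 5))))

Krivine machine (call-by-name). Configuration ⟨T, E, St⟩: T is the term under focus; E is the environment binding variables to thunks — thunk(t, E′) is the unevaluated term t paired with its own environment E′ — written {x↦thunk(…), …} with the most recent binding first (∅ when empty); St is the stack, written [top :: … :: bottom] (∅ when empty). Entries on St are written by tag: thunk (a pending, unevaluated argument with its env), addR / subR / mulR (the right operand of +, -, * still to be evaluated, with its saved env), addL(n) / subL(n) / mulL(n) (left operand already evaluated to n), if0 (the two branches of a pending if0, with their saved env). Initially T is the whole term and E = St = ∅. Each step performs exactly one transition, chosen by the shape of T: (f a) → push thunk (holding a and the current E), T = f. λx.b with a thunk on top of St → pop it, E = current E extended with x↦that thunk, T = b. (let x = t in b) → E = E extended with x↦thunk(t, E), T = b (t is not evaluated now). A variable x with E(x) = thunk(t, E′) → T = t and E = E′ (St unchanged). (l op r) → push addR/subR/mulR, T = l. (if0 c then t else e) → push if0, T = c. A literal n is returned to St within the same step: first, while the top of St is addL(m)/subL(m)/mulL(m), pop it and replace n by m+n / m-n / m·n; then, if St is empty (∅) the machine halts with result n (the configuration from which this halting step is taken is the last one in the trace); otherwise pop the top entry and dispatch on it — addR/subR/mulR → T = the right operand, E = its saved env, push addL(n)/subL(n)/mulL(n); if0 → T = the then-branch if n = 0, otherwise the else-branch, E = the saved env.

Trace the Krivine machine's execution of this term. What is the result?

Answer: -8

Machine steps:
step 0: <T=(0 + ((let u = ((λq. ((λx. x) 0)) 7) in 2) * ((λz. ((λw. z) z)) ((λq. -4) 5)))), E=∅, St=∅>
step 1: <T=0, E=∅, St=[addR]>
step 2: <T=((let u = ((λq. ((λx. x) 0)) 7) in 2) * ((λz. ((λw. z) z)) ((λq. -4) 5))), E=∅, St=[addL(0)]>
step 3: <T=(let u = ((λq. ((λx. x) 0)) 7) in 2), E=∅, St=[mulR :: addL(0)]>
step 4: <T=2, E={u↦thunk(((λq. ((λx. x) 0)) 7), ∅)}, St=[mulR :: addL(0)]>
step 5: <T=((λz. ((λw. z) z)) ((λq. -4) 5)), E=∅, St=[mulL(2) :: addL(0)]>
step 6: <T=(λz. ((λw. z) z)), E=∅, St=[thunk :: mulL(2) :: addL(0)]>
step 7: <T=((λw. z) z), E={z↦thunk(((λq. -4) 5), ∅)}, St=[mulL(2) :: addL(0)]>
step 8: <T=(λw. z), E={z↦thunk(((λq. -4) 5), ∅)}, St=[thunk :: mulL(2) :: addL(0)]>
step 9: <T=z, E={w↦thunk(z, {z↦thunk(((λq. -4) 5), ∅)}), z↦thunk(((λq. -4) 5), ∅)}, St=[mulL(2) :: addL(0)]>
step 10: <T=((λq. -4) 5), E=∅, St=[mulL(2) :: addL(0)]>
step 11: <T=(λq. -4), E=∅, St=[thunk :: mulL(2) :: addL(0)]>
step 12: <T=-4, E={q↦thunk(5, ∅)}, St=[mulL(2) :: addL(0)]>
→ final value -8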